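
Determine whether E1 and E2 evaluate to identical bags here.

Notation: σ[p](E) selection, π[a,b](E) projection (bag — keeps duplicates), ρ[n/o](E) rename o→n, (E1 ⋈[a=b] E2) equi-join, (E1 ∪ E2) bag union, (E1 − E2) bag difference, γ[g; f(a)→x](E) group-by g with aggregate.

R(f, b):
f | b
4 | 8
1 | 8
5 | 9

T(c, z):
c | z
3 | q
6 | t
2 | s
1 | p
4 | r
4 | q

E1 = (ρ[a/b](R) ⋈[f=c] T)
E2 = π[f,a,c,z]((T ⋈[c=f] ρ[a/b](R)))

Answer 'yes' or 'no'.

E1 stepwise |·|:
  R → 3
  ρ[a/b](R) → 3
  T → 6
  (ρ[a/b](R) ⋈[f=c] T) → 3
E2 stepwise |·|:
  T → 6
  R → 3
  ρ[a/b](R) → 3
  (T ⋈[c=f] ρ[a/b](R)) → 3
  π[f,a,c,z]((T ⋈[c=f] ρ[a/b](R))) → 3

E1 and E2 produce the same multiset:
f | a | c | z
1 | 8 | 1 | p
4 | 8 | 4 | q
4 | 8 | 4 | r

yes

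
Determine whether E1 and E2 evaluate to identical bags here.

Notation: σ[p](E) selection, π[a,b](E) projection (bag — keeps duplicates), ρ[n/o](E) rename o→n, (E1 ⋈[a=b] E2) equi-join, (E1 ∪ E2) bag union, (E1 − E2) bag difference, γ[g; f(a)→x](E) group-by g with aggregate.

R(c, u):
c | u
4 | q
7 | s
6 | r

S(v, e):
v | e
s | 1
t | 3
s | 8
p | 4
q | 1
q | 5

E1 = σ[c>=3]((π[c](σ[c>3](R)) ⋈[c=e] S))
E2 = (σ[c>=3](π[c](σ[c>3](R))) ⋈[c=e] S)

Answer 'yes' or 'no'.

E1 stepwise |·|:
  R → 3
  σ[c>3](R) → 3
  π[c](σ[c>3](R)) → 3
  S → 6
  (π[c](σ[c>3](R)) ⋈[c=e] S) → 1
  σ[c>=3]((π[c](σ[c>3](R)) ⋈[c=e] S)) → 1
E2 stepwise |·|:
  R → 3
  σ[c>3](R) → 3
  π[c](σ[c>3](R)) → 3
  σ[c>=3](π[c](σ[c>3](R))) → 3
  S → 6
  (σ[c>=3](π[c](σ[c>3](R))) ⋈[c=e] S) → 1

E1 and E2 produce the same multiset:
c | v | e
4 | p | 4

yes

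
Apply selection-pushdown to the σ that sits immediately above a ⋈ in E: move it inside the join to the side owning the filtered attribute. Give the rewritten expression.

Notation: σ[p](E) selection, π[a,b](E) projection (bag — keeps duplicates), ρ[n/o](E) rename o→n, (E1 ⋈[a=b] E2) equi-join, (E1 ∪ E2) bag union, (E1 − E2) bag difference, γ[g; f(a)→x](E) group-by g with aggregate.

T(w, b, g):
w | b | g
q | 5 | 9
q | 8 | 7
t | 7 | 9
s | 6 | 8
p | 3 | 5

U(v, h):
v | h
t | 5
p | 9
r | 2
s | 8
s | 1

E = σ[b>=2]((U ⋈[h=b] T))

σ filters on b, owned by the right side.
E' = (U ⋈[h=b] σ[b>=2](T))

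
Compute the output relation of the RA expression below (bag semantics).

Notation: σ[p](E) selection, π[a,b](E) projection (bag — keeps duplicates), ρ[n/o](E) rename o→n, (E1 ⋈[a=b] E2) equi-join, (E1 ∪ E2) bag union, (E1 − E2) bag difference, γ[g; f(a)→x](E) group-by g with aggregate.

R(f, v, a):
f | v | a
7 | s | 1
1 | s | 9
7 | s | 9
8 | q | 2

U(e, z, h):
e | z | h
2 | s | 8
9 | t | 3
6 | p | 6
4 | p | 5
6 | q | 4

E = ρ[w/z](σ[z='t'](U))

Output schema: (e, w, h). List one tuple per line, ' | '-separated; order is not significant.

Row counts bottom-up:
  U → 5
  σ[z='t'](U) → 1
  ρ[w/z](σ[z='t'](U)) → 1

== RESULT ==
e | w | h
9 | t | 3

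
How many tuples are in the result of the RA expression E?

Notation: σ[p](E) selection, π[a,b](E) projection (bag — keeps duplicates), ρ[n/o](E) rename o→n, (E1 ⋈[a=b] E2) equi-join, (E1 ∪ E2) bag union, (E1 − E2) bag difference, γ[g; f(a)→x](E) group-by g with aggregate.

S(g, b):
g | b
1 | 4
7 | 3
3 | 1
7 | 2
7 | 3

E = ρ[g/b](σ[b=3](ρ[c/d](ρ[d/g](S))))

Subexpression sizes:
  S → 5
  ρ[d/g](S) → 5
  ρ[c/d](ρ[d/g](S)) → 5
  σ[b=3](ρ[c/d](ρ[d/g](S))) → 2
  ρ[g/b](σ[b=3](ρ[c/d](ρ[d/g](S)))) → 2

|E| = 2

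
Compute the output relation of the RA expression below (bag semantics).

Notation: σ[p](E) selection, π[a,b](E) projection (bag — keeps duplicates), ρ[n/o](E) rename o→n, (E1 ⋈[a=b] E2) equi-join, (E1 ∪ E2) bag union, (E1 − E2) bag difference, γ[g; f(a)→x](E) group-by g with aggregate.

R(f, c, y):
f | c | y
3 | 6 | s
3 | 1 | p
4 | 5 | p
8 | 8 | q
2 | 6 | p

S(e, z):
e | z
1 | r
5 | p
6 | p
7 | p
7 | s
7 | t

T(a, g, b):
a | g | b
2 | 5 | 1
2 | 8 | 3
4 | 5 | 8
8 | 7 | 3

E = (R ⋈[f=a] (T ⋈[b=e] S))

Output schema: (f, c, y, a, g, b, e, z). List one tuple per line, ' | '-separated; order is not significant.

Row counts bottom-up:
  R → 5
  T → 4
  S → 6
  (T ⋈[b=e] S) → 1
  (R ⋈[f=a] (T ⋈[b=e] S)) → 1

== RESULT ==
f | c | y | a | g | b | e | z
2 | 6 | p | 2 | 5 | 1 | 1 | r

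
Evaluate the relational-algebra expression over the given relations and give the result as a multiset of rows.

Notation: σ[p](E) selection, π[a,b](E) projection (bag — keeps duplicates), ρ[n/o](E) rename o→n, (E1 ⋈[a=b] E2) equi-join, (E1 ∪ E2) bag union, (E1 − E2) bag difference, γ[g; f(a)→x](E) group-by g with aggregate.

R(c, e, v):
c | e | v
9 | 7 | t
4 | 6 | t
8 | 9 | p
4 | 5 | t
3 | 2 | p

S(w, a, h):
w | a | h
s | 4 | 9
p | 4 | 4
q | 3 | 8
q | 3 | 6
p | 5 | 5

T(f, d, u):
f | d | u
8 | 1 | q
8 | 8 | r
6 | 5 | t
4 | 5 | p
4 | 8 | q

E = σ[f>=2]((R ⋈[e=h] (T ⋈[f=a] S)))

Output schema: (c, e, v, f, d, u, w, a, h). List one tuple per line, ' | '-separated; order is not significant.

Stepwise |·|:
  R → 5
  T → 5
  S → 5
  (T ⋈[f=a] S) → 4
  (R ⋈[e=h] (T ⋈[f=a] S)) → 2
  σ[f>=2]((R ⋈[e=h] (T ⋈[f=a] S))) → 2

== RESULT ==
c | e | v | f | d | u | w | a | h
8 | 9 | p | 4 | 5 | p | s | 4 | 9
8 | 9 | p | 4 | 8 | q | s | 4 | 9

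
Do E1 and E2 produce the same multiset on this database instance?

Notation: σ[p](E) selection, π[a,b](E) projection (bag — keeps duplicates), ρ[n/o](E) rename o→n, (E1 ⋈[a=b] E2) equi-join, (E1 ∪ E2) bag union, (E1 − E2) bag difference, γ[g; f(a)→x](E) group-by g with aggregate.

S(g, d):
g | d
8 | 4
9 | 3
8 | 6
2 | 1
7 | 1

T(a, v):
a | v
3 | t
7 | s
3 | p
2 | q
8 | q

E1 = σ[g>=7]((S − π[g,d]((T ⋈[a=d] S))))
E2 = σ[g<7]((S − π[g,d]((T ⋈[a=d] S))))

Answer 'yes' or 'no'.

E1 stepwise |·|:
  S → 5
  T → 5
  S → 5
  (T ⋈[a=d] S) → 2
  π[g,d]((T ⋈[a=d] S)) → 2
  (S − π[g,d]((T ⋈[a=d] S))) → 4
  σ[g>=7]((S − π[g,d]((T ⋈[a=d] S)))) → 3
E2 stepwise |·|:
  S → 5
  T → 5
  S → 5
  (T ⋈[a=d] S) → 2
  π[g,d]((T ⋈[a=d] S)) → 2
  (S − π[g,d]((T ⋈[a=d] S))) → 4
  σ[g<7]((S − π[g,d]((T ⋈[a=d] S)))) → 1

E1 result:
g | d
7 | 1
8 | 4
8 | 6
E2 result:
g | d
2 | 1
Witness: (8, 4) appears 1× in E1 but 0× in E2.

no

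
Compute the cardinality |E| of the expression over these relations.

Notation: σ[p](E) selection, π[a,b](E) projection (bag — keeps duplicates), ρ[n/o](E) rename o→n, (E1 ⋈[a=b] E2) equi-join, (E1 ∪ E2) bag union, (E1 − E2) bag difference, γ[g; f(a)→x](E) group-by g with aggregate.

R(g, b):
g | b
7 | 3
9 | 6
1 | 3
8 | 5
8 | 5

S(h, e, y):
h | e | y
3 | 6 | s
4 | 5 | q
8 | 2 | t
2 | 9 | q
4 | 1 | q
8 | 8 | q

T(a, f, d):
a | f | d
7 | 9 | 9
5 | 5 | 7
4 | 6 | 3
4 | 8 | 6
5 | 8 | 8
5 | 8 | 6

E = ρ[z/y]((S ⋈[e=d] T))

Row counts bottom-up:
  S → 6
  T → 6
  (S ⋈[e=d] T) → 4
  ρ[z/y]((S ⋈[e=d] T)) → 4

|E| = 4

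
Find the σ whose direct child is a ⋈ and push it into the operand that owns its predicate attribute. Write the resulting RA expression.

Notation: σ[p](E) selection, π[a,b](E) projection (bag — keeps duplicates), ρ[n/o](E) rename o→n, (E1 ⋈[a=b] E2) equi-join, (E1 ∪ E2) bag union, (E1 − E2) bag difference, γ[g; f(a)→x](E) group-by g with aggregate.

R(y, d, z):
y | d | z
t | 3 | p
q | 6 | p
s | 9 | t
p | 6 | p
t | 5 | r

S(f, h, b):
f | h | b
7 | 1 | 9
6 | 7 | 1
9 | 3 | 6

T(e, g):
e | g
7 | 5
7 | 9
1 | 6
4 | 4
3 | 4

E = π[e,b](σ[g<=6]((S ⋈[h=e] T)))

σ filters on g, owned by the right side.
E' = π[e,b]((S ⋈[h=e] σ[g<=6](T)))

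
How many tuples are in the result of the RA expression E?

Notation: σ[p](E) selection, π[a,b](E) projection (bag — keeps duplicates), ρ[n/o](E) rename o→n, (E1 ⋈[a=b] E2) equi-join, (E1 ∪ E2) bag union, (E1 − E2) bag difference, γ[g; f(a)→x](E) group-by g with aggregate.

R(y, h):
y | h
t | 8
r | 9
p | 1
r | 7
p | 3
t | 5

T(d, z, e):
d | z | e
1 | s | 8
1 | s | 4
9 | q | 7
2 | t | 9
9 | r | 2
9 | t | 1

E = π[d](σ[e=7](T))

Stepwise |·|:
  T → 6
  σ[e=7](T) → 1
  π[d](σ[e=7](T)) → 1

|E| = 1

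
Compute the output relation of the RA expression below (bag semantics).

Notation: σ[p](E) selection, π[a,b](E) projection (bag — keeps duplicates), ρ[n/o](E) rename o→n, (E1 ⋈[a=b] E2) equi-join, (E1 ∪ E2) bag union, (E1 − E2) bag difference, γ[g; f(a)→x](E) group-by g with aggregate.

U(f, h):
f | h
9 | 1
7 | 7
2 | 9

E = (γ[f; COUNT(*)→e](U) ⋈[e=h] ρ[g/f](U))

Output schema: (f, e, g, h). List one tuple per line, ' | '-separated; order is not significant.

Row counts bottom-up:
  U → 3
  γ[f; COUNT(*)→e](U) → 3
  U → 3
  ρ[g/f](U) → 3
  (γ[f; COUNT(*)→e](U) ⋈[e=h] ρ[g/f](U)) → 3

== RESULT ==
f | e | g | h
2 | 1 | 9 | 1
7 | 1 | 9 | 1
9 | 1 | 9 | 1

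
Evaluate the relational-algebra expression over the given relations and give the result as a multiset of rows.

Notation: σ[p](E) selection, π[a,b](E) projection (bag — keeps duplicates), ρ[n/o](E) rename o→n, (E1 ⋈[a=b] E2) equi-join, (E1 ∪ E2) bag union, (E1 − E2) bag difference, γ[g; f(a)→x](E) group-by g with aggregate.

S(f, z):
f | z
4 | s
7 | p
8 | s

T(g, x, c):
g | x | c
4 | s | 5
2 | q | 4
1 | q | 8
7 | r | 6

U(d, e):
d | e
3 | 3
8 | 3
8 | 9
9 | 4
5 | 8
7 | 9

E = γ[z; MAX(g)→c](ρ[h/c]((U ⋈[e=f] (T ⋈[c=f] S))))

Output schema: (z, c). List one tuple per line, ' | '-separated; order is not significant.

Subexpression sizes:
  U → 6
  T → 4
  S → 3
  (T ⋈[c=f] S) → 2
  (U ⋈[e=f] (T ⋈[c=f] S)) → 2
  ρ[h/c]((U ⋈[e=f] (T ⋈[c=f] S))) → 2
  γ[z; MAX(g)→c](ρ[h/c]((U ⋈[e=f] (T ⋈[c=f] S)))) → 1

== RESULT ==
z | c
s | 2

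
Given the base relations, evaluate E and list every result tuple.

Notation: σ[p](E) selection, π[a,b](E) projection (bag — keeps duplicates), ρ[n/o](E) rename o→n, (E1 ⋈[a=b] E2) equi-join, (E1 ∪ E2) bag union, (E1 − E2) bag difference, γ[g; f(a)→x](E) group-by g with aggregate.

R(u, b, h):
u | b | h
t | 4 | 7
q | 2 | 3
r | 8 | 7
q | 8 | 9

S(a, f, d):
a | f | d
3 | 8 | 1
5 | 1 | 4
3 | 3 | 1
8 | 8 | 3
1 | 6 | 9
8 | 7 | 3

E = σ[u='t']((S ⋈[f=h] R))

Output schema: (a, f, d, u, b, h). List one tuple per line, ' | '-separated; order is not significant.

Per-node cardinality:
  S → 6
  R → 4
  (S ⋈[f=h] R) → 3
  σ[u='t']((S ⋈[f=h] R)) → 1

== RESULT ==
a | f | d | u | b | h
8 | 7 | 3 | t | 4 | 7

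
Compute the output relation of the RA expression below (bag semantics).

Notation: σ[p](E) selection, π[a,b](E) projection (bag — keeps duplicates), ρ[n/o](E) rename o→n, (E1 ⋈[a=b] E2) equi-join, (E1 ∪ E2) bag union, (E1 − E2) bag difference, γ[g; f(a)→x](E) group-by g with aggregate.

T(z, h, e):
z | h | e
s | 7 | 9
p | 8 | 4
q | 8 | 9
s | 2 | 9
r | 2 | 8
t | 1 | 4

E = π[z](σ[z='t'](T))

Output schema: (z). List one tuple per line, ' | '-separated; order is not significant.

Subexpression sizes:
  T → 6
  σ[z='t'](T) → 1
  π[z](σ[z='t'](T)) → 1

== RESULT ==
z
t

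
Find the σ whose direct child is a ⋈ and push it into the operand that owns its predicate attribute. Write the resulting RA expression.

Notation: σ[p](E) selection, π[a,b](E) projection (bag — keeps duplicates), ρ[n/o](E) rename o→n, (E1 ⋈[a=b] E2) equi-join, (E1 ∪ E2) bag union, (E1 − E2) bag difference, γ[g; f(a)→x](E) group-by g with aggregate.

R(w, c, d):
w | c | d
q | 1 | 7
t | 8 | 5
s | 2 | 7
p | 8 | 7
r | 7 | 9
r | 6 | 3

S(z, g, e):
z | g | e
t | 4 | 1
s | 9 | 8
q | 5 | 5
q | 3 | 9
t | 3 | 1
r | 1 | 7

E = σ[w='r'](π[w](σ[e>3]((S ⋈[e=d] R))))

σ filters on e, owned by the left side.
E' = σ[w='r'](π[w]((σ[e>3](S) ⋈[e=d] R)))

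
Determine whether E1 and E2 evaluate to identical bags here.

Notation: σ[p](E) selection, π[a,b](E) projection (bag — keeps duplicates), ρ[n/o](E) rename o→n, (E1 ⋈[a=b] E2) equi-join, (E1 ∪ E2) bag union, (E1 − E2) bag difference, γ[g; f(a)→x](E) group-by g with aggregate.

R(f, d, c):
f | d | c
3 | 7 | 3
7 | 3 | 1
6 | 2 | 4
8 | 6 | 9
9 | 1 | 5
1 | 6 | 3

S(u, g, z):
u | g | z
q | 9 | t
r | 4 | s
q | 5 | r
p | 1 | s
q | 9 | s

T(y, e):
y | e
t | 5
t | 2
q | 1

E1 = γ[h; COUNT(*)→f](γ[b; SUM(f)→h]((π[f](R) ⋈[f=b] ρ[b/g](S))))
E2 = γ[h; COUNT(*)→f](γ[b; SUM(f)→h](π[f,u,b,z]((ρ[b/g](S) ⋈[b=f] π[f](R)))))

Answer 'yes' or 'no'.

E1 row counts bottom-up:
  R → 6
  π[f](R) → 6
  S → 5
  ρ[b/g](S) → 5
  (π[f](R) ⋈[f=b] ρ[b/g](S)) → 3
  γ[b; SUM(f)→h]((π[f](R) ⋈[f=b] ρ[b/g](S))) → 2
  γ[h; COUNT(*)→f](γ[b; SUM(f)→h]((π[f](R) ⋈[f=b] ρ[b/g](S)))) → 2
E2 row counts bottom-up:
  S → 5
  ρ[b/g](S) → 5
  R → 6
  π[f](R) → 6
  (ρ[b/g](S) ⋈[b=f] π[f](R)) → 3
  π[f,u,b,z]((ρ[b/g](S) ⋈[b=f] π[f](R))) → 3
  γ[b; SUM(f)→h](π[f,u,b,z]((ρ[b/g](S) ⋈[b=f] π[f](R)))) → 2
  γ[h; COUNT(*)→f](γ[b; SUM(f)→h](π[f,u,b,z]((ρ[b/g](S) ⋈[b=f] π[f](R))))) → 2

E1 and E2 produce the same multiset:
h | f
1 | 1
18 | 1

yes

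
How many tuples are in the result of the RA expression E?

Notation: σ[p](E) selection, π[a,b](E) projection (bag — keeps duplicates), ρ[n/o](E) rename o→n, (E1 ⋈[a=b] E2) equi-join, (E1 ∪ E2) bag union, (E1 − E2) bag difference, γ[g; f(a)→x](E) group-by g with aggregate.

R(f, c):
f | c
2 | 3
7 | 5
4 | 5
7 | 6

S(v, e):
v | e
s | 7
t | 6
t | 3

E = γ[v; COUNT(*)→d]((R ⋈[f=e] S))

Subexpression sizes:
  R → 4
  S → 3
  (R ⋈[f=e] S) → 2
  γ[v; COUNT(*)→d]((R ⋈[f=e] S)) → 1

|E| = 1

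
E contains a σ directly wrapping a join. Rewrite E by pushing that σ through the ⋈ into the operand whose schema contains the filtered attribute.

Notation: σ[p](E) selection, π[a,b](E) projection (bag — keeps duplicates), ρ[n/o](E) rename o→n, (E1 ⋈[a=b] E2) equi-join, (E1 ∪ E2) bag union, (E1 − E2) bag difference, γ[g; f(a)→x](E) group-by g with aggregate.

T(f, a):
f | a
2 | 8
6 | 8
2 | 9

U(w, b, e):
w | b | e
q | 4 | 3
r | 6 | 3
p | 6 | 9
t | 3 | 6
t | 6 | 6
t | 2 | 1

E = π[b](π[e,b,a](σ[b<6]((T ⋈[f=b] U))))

σ filters on b, owned by the right side.
E' = π[b](π[e,b,a]((T ⋈[f=b] σ[b<6](U))))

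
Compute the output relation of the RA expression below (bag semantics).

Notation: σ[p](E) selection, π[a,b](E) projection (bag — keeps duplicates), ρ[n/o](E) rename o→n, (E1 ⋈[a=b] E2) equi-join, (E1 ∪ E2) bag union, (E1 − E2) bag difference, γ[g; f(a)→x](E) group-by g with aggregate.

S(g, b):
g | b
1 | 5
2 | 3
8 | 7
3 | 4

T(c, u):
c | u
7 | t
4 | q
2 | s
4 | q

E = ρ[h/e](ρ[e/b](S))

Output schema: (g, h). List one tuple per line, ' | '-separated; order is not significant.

Row counts bottom-up:
  S → 4
  ρ[e/b](S) → 4
  ρ[h/e](ρ[e/b](S)) → 4

== RESULT ==
g | h
1 | 5
2 | 3
3 | 4
8 | 7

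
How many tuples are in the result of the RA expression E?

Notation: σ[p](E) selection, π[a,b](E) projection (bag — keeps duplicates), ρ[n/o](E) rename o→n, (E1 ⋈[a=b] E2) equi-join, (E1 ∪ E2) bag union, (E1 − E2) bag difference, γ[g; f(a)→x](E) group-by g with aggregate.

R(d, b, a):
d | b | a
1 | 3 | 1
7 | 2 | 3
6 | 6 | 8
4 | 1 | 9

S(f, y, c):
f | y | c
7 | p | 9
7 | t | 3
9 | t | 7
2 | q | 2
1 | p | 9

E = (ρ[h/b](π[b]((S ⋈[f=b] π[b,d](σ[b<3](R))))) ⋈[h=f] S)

Row counts bottom-up:
  S → 5
  R → 4
  σ[b<3](R) → 2
  π[b,d](σ[b<3](R)) → 2
  (S ⋈[f=b] π[b,d](σ[b<3](R))) → 2
  π[b]((S ⋈[f=b] π[b,d](σ[b<3](R)))) → 2
  ρ[h/b](π[b]((S ⋈[f=b] π[b,d](σ[b<3](R))))) → 2
  S → 5
  (ρ[h/b](π[b]((S ⋈[f=b] π[b,d](σ[b<3](R))))) ⋈[h=f] S) → 2

|E| = 2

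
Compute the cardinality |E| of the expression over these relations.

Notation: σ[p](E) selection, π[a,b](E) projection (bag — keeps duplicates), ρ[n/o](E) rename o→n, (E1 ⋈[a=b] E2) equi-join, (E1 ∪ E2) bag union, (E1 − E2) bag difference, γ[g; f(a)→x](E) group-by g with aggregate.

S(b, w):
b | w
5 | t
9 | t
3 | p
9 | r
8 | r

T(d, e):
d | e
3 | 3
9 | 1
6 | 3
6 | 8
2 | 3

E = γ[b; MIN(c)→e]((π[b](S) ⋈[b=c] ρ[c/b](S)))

Stepwise |·|:
  S → 5
  π[b](S) → 5
  S → 5
  ρ[c/b](S) → 5
  (π[b](S) ⋈[b=c] ρ[c/b](S)) → 7
  γ[b; MIN(c)→e]((π[b](S) ⋈[b=c] ρ[c/b](S))) → 4

|E| = 4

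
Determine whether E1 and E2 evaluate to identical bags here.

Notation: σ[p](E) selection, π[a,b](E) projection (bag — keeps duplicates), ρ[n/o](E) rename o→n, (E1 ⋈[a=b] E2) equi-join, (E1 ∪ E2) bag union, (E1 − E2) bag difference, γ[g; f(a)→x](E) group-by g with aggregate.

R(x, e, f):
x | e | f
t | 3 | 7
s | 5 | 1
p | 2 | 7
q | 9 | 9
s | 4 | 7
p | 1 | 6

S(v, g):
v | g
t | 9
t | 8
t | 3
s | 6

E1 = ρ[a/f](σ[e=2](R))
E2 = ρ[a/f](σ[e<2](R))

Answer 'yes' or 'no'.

E1 row counts bottom-up:
  R → 6
  σ[e=2](R) → 1
  ρ[a/f](σ[e=2](R)) → 1
E2 row counts bottom-up:
  R → 6
  σ[e<2](R) → 1
  ρ[a/f](σ[e<2](R)) → 1

E1 result:
x | e | a
p | 2 | 7
E2 result:
x | e | a
p | 1 | 6
Witness: ('p', 2, 7) appears 1× in E1 but 0× in E2.

no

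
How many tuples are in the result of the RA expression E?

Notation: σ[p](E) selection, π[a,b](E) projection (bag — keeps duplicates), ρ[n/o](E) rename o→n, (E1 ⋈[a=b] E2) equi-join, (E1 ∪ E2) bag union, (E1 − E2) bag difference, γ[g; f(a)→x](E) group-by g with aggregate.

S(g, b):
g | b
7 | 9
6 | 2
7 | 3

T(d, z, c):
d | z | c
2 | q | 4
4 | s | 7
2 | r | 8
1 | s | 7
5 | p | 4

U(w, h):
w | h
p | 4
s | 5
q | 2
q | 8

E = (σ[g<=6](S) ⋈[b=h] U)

Row counts bottom-up:
  S → 3
  σ[g<=6](S) → 1
  U → 4
  (σ[g<=6](S) ⋈[b=h] U) → 1

|E| = 1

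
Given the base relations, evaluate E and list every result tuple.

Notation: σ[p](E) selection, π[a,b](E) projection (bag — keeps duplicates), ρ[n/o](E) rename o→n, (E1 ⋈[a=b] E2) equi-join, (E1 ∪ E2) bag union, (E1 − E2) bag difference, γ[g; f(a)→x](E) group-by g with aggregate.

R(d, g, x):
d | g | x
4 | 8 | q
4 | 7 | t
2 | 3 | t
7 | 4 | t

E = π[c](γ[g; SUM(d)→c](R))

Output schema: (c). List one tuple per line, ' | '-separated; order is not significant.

Subexpression sizes:
  R → 4
  γ[g; SUM(d)→c](R) → 4
  π[c](γ[g; SUM(d)→c](R)) → 4

== RESULT ==
c
2
4
4
7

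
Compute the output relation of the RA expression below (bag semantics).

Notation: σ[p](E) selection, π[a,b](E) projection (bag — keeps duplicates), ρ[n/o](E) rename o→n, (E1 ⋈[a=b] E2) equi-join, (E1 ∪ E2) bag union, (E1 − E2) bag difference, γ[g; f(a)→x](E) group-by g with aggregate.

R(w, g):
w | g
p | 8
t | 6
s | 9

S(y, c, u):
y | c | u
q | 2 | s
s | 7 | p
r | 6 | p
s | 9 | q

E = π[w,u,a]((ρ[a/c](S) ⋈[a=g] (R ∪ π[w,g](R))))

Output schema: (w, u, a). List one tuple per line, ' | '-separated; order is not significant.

Subexpression sizes:
  S → 4
  ρ[a/c](S) → 4
  R → 3
  R → 3
  π[w,g](R) → 3
  (R ∪ π[w,g](R)) → 6
  (ρ[a/c](S) ⋈[a=g] (R ∪ π[w,g](R))) → 4
  π[w,u,a]((ρ[a/c](S) ⋈[a=g] (R ∪ π[w,g](R)))) → 4

== RESULT ==
w | u | a
s | q | 9
s | q | 9
t | p | 6
t | p | 6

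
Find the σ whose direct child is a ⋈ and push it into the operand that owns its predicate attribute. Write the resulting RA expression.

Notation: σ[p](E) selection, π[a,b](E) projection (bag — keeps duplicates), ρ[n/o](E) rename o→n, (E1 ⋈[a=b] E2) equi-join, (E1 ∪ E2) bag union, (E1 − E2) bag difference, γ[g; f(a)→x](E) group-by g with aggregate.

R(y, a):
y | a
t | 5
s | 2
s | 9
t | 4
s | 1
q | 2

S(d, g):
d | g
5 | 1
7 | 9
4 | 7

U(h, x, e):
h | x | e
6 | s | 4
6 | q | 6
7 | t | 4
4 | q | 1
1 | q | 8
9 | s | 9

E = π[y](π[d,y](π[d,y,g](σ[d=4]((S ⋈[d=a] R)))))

σ filters on d, owned by the left side.
E' = π[y](π[d,y](π[d,y,g]((σ[d=4](S) ⋈[d=a] R))))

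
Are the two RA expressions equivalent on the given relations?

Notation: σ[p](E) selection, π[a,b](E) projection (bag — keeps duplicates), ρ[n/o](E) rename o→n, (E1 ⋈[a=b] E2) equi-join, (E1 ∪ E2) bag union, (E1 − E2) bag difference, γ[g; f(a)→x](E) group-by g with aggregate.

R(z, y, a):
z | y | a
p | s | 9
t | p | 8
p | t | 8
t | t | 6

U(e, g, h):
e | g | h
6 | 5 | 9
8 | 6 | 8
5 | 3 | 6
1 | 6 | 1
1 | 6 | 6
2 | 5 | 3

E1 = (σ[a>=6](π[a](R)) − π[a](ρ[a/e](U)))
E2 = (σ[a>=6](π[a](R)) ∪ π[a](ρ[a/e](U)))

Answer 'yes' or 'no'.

E1 stepwise |·|:
  R → 4
  π[a](R) → 4
  σ[a>=6](π[a](R)) → 4
  U → 6
  ρ[a/e](U) → 6
  π[a](ρ[a/e](U)) → 6
  (σ[a>=6](π[a](R)) − π[a](ρ[a/e](U))) → 2
E2 stepwise |·|:
  R → 4
  π[a](R) → 4
  σ[a>=6](π[a](R)) → 4
  U → 6
  ρ[a/e](U) → 6
  π[a](ρ[a/e](U)) → 6
  (σ[a>=6](π[a](R)) ∪ π[a](ρ[a/e](U))) → 10

E1 result:
a
8
9
E2 result:
a
1
1
2
5
6
6
8
8
8
9
Witness: (6,) appears 0× in E1 but 2× in E2.

no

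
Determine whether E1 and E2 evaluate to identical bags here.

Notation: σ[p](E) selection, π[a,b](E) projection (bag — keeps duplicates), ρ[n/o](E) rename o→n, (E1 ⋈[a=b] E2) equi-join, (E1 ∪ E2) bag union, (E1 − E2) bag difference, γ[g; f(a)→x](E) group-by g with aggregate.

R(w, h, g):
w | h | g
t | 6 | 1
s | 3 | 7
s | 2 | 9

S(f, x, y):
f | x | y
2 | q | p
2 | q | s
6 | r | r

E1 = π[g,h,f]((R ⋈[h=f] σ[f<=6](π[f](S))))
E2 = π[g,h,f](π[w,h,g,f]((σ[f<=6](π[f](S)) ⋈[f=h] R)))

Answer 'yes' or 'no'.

E1 stepwise |·|:
  R → 3
  S → 3
  π[f](S) → 3
  σ[f<=6](π[f](S)) → 3
  (R ⋈[h=f] σ[f<=6](π[f](S))) → 3
  π[g,h,f]((R ⋈[h=f] σ[f<=6](π[f](S)))) → 3
E2 stepwise |·|:
  S → 3
  π[f](S) → 3
  σ[f<=6](π[f](S)) → 3
  R → 3
  (σ[f<=6](π[f](S)) ⋈[f=h] R) → 3
  π[w,h,g,f]((σ[f<=6](π[f](S)) ⋈[f=h] R)) → 3
  π[g,h,f](π[w,h,g,f]((σ[f<=6](π[f](S)) ⋈[f=h] R))) → 3

E1 and E2 produce the same multiset:
g | h | f
1 | 6 | 6
9 | 2 | 2
9 | 2 | 2

yes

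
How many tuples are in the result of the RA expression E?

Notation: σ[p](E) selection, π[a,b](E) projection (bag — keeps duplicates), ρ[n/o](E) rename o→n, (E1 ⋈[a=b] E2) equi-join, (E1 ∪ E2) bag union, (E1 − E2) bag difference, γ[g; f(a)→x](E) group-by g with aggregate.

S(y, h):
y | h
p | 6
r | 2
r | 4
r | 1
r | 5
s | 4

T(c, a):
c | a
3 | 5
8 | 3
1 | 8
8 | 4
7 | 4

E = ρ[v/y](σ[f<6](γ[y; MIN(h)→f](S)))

Row counts bottom-up:
  S → 6
  γ[y; MIN(h)→f](S) → 3
  σ[f<6](γ[y; MIN(h)→f](S)) → 2
  ρ[v/y](σ[f<6](γ[y; MIN(h)→f](S))) → 2

|E| = 2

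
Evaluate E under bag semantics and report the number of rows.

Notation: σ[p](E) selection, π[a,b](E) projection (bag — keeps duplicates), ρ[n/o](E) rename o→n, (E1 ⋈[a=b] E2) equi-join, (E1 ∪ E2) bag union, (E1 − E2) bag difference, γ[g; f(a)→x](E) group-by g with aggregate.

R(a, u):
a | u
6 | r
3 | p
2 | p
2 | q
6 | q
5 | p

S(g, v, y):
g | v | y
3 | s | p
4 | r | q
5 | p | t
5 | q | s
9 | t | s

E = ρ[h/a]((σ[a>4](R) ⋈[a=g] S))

Stepwise |·|:
  R → 6
  σ[a>4](R) → 3
  S → 5
  (σ[a>4](R) ⋈[a=g] S) → 2
  ρ[h/a]((σ[a>4](R) ⋈[a=g] S)) → 2

|E| = 2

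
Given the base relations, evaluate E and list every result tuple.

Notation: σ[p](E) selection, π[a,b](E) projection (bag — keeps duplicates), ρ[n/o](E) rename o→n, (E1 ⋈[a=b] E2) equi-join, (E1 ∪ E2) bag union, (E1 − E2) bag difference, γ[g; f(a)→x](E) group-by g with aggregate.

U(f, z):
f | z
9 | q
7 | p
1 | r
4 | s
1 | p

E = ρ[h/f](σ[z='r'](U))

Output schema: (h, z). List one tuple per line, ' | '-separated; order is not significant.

Subexpression sizes:
  U → 5
  σ[z='r'](U) → 1
  ρ[h/f](σ[z='r'](U)) → 1

== RESULT ==
h | z
1 | r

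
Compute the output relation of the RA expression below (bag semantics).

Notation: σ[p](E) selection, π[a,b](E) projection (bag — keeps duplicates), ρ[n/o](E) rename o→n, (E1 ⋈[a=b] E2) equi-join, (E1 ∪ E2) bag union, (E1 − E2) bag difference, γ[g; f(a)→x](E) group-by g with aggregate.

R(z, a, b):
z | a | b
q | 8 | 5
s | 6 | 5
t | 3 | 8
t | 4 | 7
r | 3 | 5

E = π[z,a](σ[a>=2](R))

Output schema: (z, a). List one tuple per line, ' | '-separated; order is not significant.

Stepwise |·|:
  R → 5
  σ[a>=2](R) → 5
  π[z,a](σ[a>=2](R)) → 5

== RESULT ==
z | a
q | 8
r | 3
s | 6
t | 3
t | 4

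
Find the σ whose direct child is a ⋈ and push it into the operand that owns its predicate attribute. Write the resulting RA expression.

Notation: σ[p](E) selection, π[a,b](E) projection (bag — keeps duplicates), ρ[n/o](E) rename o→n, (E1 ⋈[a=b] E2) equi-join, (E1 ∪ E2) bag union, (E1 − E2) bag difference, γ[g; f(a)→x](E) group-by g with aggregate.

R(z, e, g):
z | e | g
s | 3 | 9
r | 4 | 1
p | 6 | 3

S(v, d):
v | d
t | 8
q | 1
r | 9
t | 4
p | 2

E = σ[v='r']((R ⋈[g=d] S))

σ filters on v, owned by the right side.
E' = (R ⋈[g=d] σ[v='r'](S))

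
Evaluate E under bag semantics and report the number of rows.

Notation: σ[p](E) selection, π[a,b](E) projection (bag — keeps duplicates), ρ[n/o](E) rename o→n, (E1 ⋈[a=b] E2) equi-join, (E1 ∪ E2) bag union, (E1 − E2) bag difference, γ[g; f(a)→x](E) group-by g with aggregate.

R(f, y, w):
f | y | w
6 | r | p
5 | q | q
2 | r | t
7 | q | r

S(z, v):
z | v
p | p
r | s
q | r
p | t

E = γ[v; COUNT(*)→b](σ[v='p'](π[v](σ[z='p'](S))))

Subexpression sizes:
  S → 4
  σ[z='p'](S) → 2
  π[v](σ[z='p'](S)) → 2
  σ[v='p'](π[v](σ[z='p'](S))) → 1
  γ[v; COUNT(*)→b](σ[v='p'](π[v](σ[z='p'](S)))) → 1

|E| = 1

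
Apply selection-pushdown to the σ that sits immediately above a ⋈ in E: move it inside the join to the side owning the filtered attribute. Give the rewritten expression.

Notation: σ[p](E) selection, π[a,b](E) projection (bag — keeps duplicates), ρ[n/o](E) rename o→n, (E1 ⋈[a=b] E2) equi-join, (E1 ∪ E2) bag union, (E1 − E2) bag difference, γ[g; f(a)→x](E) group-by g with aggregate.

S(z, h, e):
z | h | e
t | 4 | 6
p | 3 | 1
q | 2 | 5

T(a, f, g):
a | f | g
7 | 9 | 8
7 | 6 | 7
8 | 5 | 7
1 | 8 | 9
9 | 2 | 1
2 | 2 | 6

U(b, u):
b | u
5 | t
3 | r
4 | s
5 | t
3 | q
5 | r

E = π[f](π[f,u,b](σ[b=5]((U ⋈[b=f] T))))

σ filters on b, owned by the left side.
E' = π[f](π[f,u,b]((σ[b=5](U) ⋈[b=f] T)))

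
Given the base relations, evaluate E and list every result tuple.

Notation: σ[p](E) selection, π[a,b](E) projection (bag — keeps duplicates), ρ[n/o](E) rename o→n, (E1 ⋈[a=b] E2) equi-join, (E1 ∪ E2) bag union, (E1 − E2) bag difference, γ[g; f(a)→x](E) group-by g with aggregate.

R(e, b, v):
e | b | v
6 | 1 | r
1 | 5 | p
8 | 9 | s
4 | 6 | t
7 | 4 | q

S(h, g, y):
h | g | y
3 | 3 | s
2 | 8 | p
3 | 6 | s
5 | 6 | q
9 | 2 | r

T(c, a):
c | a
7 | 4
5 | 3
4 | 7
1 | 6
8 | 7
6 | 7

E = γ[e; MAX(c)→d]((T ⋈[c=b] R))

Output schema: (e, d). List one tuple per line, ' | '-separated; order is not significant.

Row counts bottom-up:
  T → 6
  R → 5
  (T ⋈[c=b] R) → 4
  γ[e; MAX(c)→d]((T ⋈[c=b] R)) → 4

== RESULT ==
e | d
1 | 5
4 | 6
6 | 1
7 | 4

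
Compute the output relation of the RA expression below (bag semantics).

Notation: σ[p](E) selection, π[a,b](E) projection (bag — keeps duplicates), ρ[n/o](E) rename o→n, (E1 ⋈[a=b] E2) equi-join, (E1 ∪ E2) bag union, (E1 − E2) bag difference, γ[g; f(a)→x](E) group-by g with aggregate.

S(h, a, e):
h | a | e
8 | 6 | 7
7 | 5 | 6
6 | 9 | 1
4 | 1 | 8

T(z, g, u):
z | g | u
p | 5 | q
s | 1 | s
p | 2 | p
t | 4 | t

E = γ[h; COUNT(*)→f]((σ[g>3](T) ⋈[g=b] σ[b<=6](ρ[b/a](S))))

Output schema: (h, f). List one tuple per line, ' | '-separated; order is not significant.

Subexpression sizes:
  T → 4
  σ[g>3](T) → 2
  S → 4
  ρ[b/a](S) → 4
  σ[b<=6](ρ[b/a](S)) → 3
  (σ[g>3](T) ⋈[g=b] σ[b<=6](ρ[b/a](S))) → 1
  γ[h; COUNT(*)→f]((σ[g>3](T) ⋈[g=b] σ[b<=6](ρ[b/a](S)))) → 1

== RESULT ==
h | f
7 | 1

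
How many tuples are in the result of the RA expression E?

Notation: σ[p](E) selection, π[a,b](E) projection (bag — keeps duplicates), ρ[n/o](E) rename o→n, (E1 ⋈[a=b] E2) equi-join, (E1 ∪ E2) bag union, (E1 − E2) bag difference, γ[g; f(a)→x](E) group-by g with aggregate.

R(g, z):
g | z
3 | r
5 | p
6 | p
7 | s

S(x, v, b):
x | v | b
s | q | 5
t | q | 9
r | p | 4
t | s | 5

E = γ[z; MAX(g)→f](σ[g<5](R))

Stepwise |·|:
  R → 4
  σ[g<5](R) → 1
  γ[z; MAX(g)→f](σ[g<5](R)) → 1

|E| = 1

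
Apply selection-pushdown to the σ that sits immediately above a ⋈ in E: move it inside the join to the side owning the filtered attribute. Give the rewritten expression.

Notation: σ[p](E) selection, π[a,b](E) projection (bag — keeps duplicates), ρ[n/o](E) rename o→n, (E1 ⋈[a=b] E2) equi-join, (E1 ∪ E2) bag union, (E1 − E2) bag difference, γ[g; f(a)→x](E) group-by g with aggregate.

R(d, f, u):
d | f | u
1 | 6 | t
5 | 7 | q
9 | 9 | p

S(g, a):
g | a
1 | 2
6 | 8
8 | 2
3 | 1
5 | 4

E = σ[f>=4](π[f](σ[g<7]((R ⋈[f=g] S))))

σ filters on g, owned by the right side.
E' = σ[f>=4](π[f]((R ⋈[f=g] σ[g<7](S))))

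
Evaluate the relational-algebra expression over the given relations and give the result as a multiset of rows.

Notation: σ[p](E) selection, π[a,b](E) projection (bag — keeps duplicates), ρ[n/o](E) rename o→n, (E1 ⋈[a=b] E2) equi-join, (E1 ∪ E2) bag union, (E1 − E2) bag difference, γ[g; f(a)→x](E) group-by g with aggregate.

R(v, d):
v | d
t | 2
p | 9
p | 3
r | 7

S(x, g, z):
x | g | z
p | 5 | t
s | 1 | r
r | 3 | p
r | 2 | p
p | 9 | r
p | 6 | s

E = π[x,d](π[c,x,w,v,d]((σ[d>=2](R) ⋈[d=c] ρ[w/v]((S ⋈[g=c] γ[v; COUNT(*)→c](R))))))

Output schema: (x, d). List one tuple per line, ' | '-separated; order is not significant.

Subexpression sizes:
  R → 4
  σ[d>=2](R) → 4
  S → 6
  R → 4
  γ[v; COUNT(*)→c](R) → 3
  (S ⋈[g=c] γ[v; COUNT(*)→c](R)) → 3
  ρ[w/v]((S ⋈[g=c] γ[v; COUNT(*)→c](R))) → 3
  (σ[d>=2](R) ⋈[d=c] ρ[w/v]((S ⋈[g=c] γ[v; COUNT(*)→c](R)))) → 1
  π[c,x,w,v,d]((σ[d>=2](R) ⋈[d=c] ρ[w/v]((S ⋈[g=c] γ[v; COUNT(*)→c](R))))) → 1
  π[x,d](π[c,x,w,v,d]((σ[d>=2](R) ⋈[d=c] ρ[w/v]((S ⋈[g=c] γ[v; COUNT(*)→c](R)))))) → 1

== RESULT ==
x | d
r | 2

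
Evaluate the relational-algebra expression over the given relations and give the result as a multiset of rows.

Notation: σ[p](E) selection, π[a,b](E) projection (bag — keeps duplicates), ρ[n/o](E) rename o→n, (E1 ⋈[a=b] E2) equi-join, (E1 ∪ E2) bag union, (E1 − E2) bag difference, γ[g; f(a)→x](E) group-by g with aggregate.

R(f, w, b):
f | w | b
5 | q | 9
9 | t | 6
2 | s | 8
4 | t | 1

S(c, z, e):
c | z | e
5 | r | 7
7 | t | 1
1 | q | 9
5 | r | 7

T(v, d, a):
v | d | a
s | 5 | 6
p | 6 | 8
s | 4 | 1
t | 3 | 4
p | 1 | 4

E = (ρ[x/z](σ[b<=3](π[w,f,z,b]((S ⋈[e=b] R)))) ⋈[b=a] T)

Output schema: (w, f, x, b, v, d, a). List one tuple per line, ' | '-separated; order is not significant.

Row counts bottom-up:
  S → 4
  R → 4
  (S ⋈[e=b] R) → 2
  π[w,f,z,b]((S ⋈[e=b] R)) → 2
  σ[b<=3](π[w,f,z,b]((S ⋈[e=b] R))) → 1
  ρ[x/z](σ[b<=3](π[w,f,z,b]((S ⋈[e=b] R)))) → 1
  T → 5
  (ρ[x/z](σ[b<=3](π[w,f,z,b]((S ⋈[e=b] R)))) ⋈[b=a] T) → 1

== RESULT ==
w | f | x | b | v | d | a
t | 4 | t | 1 | s | 4 | 1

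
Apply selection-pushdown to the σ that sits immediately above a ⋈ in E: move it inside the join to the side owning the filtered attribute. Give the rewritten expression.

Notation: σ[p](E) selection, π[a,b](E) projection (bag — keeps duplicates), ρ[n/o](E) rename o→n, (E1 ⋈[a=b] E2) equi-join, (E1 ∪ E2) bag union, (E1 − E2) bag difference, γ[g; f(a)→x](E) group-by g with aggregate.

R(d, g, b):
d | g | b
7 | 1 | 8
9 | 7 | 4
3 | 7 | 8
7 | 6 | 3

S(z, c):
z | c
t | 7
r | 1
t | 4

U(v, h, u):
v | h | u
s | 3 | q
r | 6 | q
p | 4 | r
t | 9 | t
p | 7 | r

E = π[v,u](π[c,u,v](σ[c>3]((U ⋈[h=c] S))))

σ filters on c, owned by the right side.
E' = π[v,u](π[c,u,v]((U ⋈[h=c] σ[c>3](S))))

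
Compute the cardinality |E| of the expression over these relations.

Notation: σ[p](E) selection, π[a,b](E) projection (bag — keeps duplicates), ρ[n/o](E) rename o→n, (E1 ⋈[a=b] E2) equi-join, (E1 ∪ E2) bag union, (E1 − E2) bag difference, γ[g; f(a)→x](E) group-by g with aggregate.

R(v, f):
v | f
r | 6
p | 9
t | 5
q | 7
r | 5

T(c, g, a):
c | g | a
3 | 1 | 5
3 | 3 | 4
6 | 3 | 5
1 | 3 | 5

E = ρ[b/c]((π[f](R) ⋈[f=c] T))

Subexpression sizes:
  R → 5
  π[f](R) → 5
  T → 4
  (π[f](R) ⋈[f=c] T) → 1
  ρ[b/c]((π[f](R) ⋈[f=c] T)) → 1

|E| = 1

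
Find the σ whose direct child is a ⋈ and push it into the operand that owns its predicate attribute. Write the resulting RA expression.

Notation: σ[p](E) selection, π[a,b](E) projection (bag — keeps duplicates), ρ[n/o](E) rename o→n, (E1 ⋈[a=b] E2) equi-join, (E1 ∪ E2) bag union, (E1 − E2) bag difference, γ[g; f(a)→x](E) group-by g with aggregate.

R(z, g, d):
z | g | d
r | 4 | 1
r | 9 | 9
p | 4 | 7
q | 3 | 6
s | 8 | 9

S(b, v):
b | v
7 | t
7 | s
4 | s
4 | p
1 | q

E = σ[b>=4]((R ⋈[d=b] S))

σ filters on b, owned by the right side.
E' = (R ⋈[d=b] σ[b>=4](S))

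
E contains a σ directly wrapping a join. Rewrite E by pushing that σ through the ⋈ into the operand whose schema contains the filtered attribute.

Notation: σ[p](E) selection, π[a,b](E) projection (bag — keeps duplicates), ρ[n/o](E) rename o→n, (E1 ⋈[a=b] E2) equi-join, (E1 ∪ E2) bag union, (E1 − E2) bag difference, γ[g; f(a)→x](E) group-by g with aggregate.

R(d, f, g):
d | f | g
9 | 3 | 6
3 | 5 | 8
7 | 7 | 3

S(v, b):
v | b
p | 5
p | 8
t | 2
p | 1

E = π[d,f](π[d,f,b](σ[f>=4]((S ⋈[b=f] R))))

σ filters on f, owned by the right side.
E' = π[d,f](π[d,f,b]((S ⋈[b=f] σ[f>=4](R))))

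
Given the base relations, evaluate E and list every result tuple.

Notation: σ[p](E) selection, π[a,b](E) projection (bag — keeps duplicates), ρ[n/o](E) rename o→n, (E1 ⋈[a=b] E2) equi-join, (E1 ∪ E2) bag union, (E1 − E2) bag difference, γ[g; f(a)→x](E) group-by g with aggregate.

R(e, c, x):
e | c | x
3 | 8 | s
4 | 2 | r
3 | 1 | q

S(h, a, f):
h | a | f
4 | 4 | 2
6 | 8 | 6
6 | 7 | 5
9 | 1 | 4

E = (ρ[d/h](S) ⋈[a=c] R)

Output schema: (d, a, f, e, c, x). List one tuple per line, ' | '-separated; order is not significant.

Row counts bottom-up:
  S → 4
  ρ[d/h](S) → 4
  R → 3
  (ρ[d/h](S) ⋈[a=c] R) → 2

== RESULT ==
d | a | f | e | c | x
6 | 8 | 6 | 3 | 8 | s
9 | 1 | 4 | 3 | 1 | q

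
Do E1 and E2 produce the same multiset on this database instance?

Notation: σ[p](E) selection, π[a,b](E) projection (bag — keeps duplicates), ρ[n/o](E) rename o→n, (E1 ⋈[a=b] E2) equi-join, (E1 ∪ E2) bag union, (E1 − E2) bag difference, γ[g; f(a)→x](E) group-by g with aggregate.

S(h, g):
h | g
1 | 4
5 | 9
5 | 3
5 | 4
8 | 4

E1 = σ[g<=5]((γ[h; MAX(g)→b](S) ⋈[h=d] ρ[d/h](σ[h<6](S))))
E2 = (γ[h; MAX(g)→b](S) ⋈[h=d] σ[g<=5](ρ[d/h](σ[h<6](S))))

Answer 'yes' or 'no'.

E1 subexpression sizes:
  S → 5
  γ[h; MAX(g)→b](S) → 3
  S → 5
  σ[h<6](S) → 4
  ρ[d/h](σ[h<6](S)) → 4
  (γ[h; MAX(g)→b](S) ⋈[h=d] ρ[d/h](σ[h<6](S))) → 4
  σ[g<=5]((γ[h; MAX(g)→b](S) ⋈[h=d] ρ[d/h](σ[h<6](S)))) → 3
E2 subexpression sizes:
  S → 5
  γ[h; MAX(g)→b](S) → 3
  S → 5
  σ[h<6](S) → 4
  ρ[d/h](σ[h<6](S)) → 4
  σ[g<=5](ρ[d/h](σ[h<6](S))) → 3
  (γ[h; MAX(g)→b](S) ⋈[h=d] σ[g<=5](ρ[d/h](σ[h<6](S)))) → 3

E1 and E2 produce the same multiset:
h | b | d | g
1 | 4 | 1 | 4
5 | 9 | 5 | 3
5 | 9 | 5 | 4

yes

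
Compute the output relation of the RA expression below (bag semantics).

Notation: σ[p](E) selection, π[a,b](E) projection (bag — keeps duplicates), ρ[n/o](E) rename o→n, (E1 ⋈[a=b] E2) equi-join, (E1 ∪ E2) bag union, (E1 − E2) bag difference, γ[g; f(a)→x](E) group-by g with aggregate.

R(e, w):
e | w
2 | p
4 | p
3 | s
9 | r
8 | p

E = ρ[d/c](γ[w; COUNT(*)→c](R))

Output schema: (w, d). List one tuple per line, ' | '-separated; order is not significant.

Row counts bottom-up:
  R → 5
  γ[w; COUNT(*)→c](R) → 3
  ρ[d/c](γ[w; COUNT(*)→c](R)) → 3

== RESULT ==
w | d
p | 3
r | 1
s | 1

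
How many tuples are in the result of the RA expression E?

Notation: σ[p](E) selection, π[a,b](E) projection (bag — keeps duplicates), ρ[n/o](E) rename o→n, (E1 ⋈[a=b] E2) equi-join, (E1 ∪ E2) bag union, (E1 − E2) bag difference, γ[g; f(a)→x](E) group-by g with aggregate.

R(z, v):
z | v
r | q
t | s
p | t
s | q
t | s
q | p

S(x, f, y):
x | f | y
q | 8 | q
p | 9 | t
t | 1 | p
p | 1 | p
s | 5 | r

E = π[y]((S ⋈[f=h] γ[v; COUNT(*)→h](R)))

Per-node cardinality:
  S → 5
  R → 6
  γ[v; COUNT(*)→h](R) → 4
  (S ⋈[f=h] γ[v; COUNT(*)→h](R)) → 4
  π[y]((S ⋈[f=h] γ[v; COUNT(*)→h](R))) → 4

|E| = 4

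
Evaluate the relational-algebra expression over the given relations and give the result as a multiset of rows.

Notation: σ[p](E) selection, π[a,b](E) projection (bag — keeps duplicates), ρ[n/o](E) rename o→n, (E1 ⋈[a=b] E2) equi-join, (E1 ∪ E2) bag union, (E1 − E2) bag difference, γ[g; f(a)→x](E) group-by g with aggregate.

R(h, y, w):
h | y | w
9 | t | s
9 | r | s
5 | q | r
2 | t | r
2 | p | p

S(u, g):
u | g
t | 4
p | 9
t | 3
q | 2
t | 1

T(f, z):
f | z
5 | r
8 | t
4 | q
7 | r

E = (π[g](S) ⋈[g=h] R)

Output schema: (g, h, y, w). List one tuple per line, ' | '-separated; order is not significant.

Row counts bottom-up:
  S → 5
  π[g](S) → 5
  R → 5
  (π[g](S) ⋈[g=h] R) → 4

== RESULT ==
g | h | y | w
2 | 2 | p | p
2 | 2 | t | r
9 | 9 | r | s
9 | 9 | t | s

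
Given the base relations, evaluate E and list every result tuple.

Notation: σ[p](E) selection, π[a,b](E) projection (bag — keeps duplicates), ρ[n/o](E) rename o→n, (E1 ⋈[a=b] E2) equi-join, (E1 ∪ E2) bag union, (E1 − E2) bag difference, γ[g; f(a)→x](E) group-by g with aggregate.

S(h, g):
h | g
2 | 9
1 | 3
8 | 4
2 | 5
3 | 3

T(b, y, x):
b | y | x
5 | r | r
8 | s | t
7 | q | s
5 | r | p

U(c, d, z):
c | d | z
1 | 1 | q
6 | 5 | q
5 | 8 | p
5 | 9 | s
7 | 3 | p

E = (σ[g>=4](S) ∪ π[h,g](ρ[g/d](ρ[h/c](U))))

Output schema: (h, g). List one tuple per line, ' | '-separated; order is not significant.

Row counts bottom-up:
  S → 5
  σ[g>=4](S) → 3
  U → 5
  ρ[h/c](U) → 5
  ρ[g/d](ρ[h/c](U)) → 5
  π[h,g](ρ[g/d](ρ[h/c](U))) → 5
  (σ[g>=4](S) ∪ π[h,g](ρ[g/d](ρ[h/c](U)))) → 8

== RESULT ==
h | g
1 | 1
2 | 5
2 | 9
5 | 8
5 | 9
6 | 5
7 | 3
8 | 4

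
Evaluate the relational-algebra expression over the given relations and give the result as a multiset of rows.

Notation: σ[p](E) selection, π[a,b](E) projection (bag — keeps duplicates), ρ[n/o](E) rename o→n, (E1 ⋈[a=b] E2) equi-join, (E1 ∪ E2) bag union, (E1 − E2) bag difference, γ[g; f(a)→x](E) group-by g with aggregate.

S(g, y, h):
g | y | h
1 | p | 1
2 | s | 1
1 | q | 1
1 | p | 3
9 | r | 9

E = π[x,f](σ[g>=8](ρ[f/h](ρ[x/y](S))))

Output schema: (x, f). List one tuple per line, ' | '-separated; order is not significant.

Subexpression sizes:
  S → 5
  ρ[x/y](S) → 5
  ρ[f/h](ρ[x/y](S)) → 5
  σ[g>=8](ρ[f/h](ρ[x/y](S))) → 1
  π[x,f](σ[g>=8](ρ[f/h](ρ[x/y](S)))) → 1

== RESULT ==
x | f
r | 9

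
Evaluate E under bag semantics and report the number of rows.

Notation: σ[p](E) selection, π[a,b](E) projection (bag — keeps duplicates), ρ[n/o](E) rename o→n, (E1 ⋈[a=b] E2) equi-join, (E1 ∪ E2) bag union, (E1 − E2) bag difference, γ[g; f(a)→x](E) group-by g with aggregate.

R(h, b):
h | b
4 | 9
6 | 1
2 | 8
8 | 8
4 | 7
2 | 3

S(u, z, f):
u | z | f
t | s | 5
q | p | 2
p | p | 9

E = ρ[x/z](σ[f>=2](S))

Subexpression sizes:
  S → 3
  σ[f>=2](S) → 3
  ρ[x/z](σ[f>=2](S)) → 3

|E| = 3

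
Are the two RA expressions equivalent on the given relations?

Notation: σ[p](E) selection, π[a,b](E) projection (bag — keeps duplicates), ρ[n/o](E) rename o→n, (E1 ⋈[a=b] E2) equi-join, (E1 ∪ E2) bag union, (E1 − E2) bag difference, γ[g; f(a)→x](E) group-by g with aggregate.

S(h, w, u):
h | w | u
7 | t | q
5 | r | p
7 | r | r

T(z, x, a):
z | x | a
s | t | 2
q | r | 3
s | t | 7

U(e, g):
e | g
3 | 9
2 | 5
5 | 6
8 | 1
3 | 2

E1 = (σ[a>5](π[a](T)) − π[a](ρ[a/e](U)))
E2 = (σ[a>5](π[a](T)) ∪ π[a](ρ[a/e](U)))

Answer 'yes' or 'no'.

E1 subexpression sizes:
  T → 3
  π[a](T) → 3
  σ[a>5](π[a](T)) → 1
  U → 5
  ρ[a/e](U) → 5
  π[a](ρ[a/e](U)) → 5
  (σ[a>5](π[a](T)) − π[a](ρ[a/e](U))) → 1
E2 subexpression sizes:
  T → 3
  π[a](T) → 3
  σ[a>5](π[a](T)) → 1
  U → 5
  ρ[a/e](U) → 5
  π[a](ρ[a/e](U)) → 5
  (σ[a>5](π[a](T)) ∪ π[a](ρ[a/e](U))) → 6

E1 result:
a
7
E2 result:
a
2
3
3
5
7
8
Witness: (2,) appears 0× in E1 but 1× in E2.

no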